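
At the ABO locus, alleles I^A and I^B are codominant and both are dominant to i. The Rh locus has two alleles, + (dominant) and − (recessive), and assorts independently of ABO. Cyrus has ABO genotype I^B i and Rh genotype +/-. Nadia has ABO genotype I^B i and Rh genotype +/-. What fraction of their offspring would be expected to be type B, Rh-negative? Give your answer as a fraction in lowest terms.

3/16

ABO cross I^B i × I^B i → offspring phenotypes: 1/4 O, 3/4 B.
Rh cross +/- × +/- → 3/4 Rh+, 1/4 Rh-.
Independent loci: P(type B, Rh-negative) = 3/4 × 1/4 = 3/16.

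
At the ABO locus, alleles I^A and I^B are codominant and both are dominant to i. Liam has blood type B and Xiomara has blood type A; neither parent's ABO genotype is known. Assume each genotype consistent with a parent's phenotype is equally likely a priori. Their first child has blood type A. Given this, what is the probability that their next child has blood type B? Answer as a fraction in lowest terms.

1/12

Possible genotypes: Liam ∈ {I^B I^B, I^B i}; Xiomara ∈ {I^A I^A, I^A i}.
Weight each parental genotype pair by prior × P(type-A child):
  I^B i × I^A I^A: posterior weight 2/3; P(next child type B) = 0.
  I^B i × I^A i: posterior weight 1/3; P(next child type B) = 1/4.
Weighted sum = 1/12.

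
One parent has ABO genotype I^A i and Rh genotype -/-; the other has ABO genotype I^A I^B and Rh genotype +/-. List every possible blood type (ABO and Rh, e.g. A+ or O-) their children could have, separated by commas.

Gametes from I^A i × I^A I^B give offspring ABO genotypes I^A I^A, I^A I^B, I^A i, I^B i, i.e. phenotypes A, B, AB.
Rh cross -/- × +/- → phenotypes Rh+, Rh-.
Combining independently: A+, A-, B+, B-, AB+, AB-.

A+, A-, B+, B-, AB+, AB-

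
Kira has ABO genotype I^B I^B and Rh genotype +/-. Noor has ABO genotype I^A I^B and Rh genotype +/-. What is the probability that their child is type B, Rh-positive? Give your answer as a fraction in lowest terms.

3/8

ABO cross I^B I^B × I^A I^B → offspring phenotypes: 1/2 B, 1/2 AB.
Rh cross +/- × +/- → 3/4 Rh+, 1/4 Rh-.
Independent loci: P(type B, Rh-positive) = 1/2 × 3/4 = 3/8.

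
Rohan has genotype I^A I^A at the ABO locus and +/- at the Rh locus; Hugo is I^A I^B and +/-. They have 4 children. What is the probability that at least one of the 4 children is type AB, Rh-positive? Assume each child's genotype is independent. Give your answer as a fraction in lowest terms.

3471/4096

ABO cross I^A I^A × I^A I^B → 1/2 A, 1/2 AB.
Rh cross +/- × +/- → 3/4 Rh+, 1/4 Rh-; so P(type AB, Rh-positive) = 1/2 × 3/4 = 3/8 per child.
P(none) = (5/8)^4 = 625/4096; P(at least one) = 1 − 625/4096 = 3471/4096.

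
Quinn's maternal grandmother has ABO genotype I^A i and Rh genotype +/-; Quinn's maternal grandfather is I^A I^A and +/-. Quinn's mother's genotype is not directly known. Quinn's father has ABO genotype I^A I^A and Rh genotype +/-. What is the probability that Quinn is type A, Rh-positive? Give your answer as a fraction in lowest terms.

Quinn's mother's ABO genotype from I^A i × I^A I^A: 1/2 I^A I^A, 1/2 I^A i.
Crossing each possibility with the father I^A I^A and summing P(type A): 1/2·1 + 1/2·1 = 1.
Similarly for Rh via the mother's Rh distribution: P(Rh+) = 3/4.
Independent loci: 1 × 3/4 = 3/4.

3/4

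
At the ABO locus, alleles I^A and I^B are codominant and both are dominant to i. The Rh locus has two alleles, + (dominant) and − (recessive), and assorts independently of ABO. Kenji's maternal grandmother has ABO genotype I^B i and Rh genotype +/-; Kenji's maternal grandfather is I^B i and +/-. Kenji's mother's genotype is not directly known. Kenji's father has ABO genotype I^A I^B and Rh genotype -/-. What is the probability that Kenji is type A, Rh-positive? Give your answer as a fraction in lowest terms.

1/8

Kenji's mother's ABO genotype from I^B i × I^B i: 1/4 I^B I^B, 1/2 I^B i, 1/4 i i.
Crossing each possibility with the father I^A I^B and summing P(type A): 1/4·0 + 1/2·1/4 + 1/4·1/2 = 1/4.
Similarly for Rh via the mother's Rh distribution: P(Rh+) = 1/2.
Independent loci: 1/4 × 1/2 = 1/8.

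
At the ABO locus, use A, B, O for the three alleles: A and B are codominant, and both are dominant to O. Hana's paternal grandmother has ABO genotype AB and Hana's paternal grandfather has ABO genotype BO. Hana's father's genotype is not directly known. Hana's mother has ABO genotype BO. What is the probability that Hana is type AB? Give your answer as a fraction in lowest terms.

Hana's father's ABO genotype from AB × BO: 1/4 AB, 1/4 AO, 1/4 BB, 1/4 BO.
Crossing each possibility with the mother BO and summing P(type AB): 1/4·1/4 + 1/4·1/4 + 1/4·0 + 1/4·0 = 1/8.

1/8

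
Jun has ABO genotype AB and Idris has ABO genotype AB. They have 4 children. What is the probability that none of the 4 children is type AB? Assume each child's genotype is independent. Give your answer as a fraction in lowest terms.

ABO cross AB × AB → 1/4 A, 1/4 B, 1/2 AB.
So P(type AB) = 1/2 per child.
P(not type AB) = 1/2 for one child; (1/2)^4 = 1/16.

1/16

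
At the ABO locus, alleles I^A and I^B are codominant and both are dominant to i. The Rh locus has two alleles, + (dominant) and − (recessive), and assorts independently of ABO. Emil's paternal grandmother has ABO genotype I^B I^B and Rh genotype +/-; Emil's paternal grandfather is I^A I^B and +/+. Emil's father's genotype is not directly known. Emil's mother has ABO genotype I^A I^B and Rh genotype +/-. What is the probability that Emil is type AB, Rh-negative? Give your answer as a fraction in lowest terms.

Emil's father's ABO genotype from I^B I^B × I^A I^B: 1/2 I^A I^B, 1/2 I^B I^B.
Crossing each possibility with the mother I^A I^B and summing P(type AB): 1/2·1/2 + 1/2·1/2 = 1/2.
Similarly for Rh via the father's Rh distribution: P(Rh-) = 1/8.
Independent loci: 1/2 × 1/8 = 1/16.

1/16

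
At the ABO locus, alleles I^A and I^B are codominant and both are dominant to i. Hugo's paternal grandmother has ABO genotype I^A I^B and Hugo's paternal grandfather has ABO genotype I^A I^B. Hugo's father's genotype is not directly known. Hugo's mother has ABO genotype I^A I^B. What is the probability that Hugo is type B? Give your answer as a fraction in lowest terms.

Hugo's father's ABO genotype from I^A I^B × I^A I^B: 1/4 I^A I^A, 1/2 I^A I^B, 1/4 I^B I^B.
Crossing each possibility with the mother I^A I^B and summing P(type B): 1/4·0 + 1/2·1/4 + 1/4·1/2 = 1/4.

1/4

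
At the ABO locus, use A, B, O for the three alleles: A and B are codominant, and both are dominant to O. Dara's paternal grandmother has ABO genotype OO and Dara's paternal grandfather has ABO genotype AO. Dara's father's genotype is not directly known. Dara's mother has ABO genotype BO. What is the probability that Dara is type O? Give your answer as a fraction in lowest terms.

3/8

Dara's father's ABO genotype from OO × AO: 1/2 AO, 1/2 OO.
Crossing each possibility with the mother BO and summing P(type O): 1/2·1/4 + 1/2·1/2 = 3/8.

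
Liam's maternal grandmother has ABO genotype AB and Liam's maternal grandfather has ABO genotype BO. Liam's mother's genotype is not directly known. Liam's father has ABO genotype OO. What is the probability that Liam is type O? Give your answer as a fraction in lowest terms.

Liam's mother's ABO genotype from AB × BO: 1/4 AB, 1/4 AO, 1/4 BB, 1/4 BO.
Crossing each possibility with the father OO and summing P(type O): 1/4·0 + 1/4·1/2 + 1/4·0 + 1/4·1/2 = 1/4.

1/4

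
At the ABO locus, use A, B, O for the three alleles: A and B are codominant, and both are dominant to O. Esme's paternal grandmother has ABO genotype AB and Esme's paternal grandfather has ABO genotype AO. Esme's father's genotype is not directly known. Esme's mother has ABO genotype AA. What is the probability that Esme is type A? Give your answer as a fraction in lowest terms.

3/4

Esme's father's ABO genotype from AB × AO: 1/4 AA, 1/4 AB, 1/4 AO, 1/4 BO.
Crossing each possibility with the mother AA and summing P(type A): 1/4·1 + 1/4·1/2 + 1/4·1 + 1/4·1/2 = 3/4.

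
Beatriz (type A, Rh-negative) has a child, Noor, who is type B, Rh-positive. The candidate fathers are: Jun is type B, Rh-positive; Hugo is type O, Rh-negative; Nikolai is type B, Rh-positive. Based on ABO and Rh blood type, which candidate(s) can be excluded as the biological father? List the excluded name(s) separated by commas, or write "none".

A candidate is excluded only if no genotype consistent with his phenotype could produce a type B, Rh-positive child with a type A, Rh-negative mother.
Hugo (type O, Rh-): no genotype consistent with that phenotype can produce a type-B Rh+ child with a type-A mother.

Hugo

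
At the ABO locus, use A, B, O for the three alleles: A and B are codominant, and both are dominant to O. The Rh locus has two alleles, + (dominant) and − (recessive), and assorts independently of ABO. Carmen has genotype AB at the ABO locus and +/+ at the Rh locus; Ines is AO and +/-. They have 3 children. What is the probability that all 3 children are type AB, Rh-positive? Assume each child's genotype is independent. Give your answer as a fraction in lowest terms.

1/64

ABO cross AB × AO → 1/2 A, 1/4 B, 1/4 AB.
Rh cross +/+ × +/- → 1 Rh+; so P(type AB, Rh-positive) = 1/4 × 1 = 1/4 per child.
All 3 independent: (1/4)^3 = 1/64.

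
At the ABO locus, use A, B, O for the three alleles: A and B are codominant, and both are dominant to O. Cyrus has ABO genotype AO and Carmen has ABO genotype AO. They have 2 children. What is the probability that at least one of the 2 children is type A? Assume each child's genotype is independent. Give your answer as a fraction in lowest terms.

ABO cross AO × AO → 1/4 O, 3/4 A.
So P(type A) = 3/4 per child.
P(none) = (1/4)^2 = 1/16; P(at least one) = 1 − 1/16 = 15/16.

15/16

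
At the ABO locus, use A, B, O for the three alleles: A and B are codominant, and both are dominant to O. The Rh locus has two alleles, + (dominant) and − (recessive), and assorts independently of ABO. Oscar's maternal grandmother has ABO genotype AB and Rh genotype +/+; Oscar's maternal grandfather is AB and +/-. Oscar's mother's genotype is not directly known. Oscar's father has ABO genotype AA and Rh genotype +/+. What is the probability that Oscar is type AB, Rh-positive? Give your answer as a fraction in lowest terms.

Oscar's mother's ABO genotype from AB × AB: 1/4 AA, 1/2 AB, 1/4 BB.
Crossing each possibility with the father AA and summing P(type AB): 1/4·0 + 1/2·1/2 + 1/4·1 = 1/2.
Similarly for Rh via the mother's Rh distribution: P(Rh+) = 1.
Independent loci: 1/2 × 1 = 1/2.

1/2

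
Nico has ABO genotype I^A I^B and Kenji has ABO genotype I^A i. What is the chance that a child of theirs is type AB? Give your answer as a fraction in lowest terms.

1/4

ABO cross I^A I^B × I^A i → offspring phenotypes: 1/2 A, 1/4 B, 1/4 AB.
So P(type AB) = 1/4.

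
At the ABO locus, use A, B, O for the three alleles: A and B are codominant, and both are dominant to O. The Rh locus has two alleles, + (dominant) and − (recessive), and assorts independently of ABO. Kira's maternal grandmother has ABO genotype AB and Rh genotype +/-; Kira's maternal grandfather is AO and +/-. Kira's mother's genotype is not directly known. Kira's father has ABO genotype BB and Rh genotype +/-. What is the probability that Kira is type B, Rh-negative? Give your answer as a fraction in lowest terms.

1/8

Kira's mother's ABO genotype from AB × AO: 1/4 AA, 1/4 AB, 1/4 AO, 1/4 BO.
Crossing each possibility with the father BB and summing P(type B): 1/4·0 + 1/4·1/2 + 1/4·1/2 + 1/4·1 = 1/2.
Similarly for Rh via the mother's Rh distribution: P(Rh-) = 1/4.
Independent loci: 1/2 × 1/4 = 1/8.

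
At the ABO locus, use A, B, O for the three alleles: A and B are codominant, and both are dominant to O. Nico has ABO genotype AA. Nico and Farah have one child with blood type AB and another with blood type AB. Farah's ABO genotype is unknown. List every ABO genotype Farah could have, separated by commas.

AB, BB, BO

For each candidate genotype of Farah, check whether crossing it with AA can produce every observed child phenotype.
  AA → possible child types {A} ✗
  AB → possible child types {A, AB} ✓
  AO → possible child types {A} ✗
  BB → possible child types {AB} ✓
  BO → possible child types {A, AB} ✓
  OO → possible child types {A} ✗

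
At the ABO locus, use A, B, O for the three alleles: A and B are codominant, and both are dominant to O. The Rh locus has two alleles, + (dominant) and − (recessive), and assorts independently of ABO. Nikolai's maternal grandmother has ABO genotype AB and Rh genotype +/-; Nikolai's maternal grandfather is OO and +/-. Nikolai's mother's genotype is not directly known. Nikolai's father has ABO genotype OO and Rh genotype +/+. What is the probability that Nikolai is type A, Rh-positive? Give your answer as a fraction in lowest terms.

Nikolai's mother's ABO genotype from AB × OO: 1/2 AO, 1/2 BO.
Crossing each possibility with the father OO and summing P(type A): 1/2·1/2 + 1/2·0 = 1/4.
Similarly for Rh via the mother's Rh distribution: P(Rh+) = 1.
Independent loci: 1/4 × 1 = 1/4.

1/4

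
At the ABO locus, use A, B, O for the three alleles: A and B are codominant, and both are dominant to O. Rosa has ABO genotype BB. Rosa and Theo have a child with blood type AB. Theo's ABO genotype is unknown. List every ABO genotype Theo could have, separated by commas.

AA, AB, AO

For each candidate genotype of Theo, check whether crossing it with BB can produce every observed child phenotype.
  AA → possible child types {AB} ✓
  AB → possible child types {B, AB} ✓
  AO → possible child types {B, AB} ✓
  BB → possible child types {B} ✗
  BO → possible child types {B} ✗
  OO → possible child types {B} ✗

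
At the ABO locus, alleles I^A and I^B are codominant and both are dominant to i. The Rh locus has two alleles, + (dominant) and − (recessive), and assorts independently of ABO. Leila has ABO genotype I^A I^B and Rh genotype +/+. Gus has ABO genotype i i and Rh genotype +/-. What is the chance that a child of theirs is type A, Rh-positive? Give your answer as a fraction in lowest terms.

ABO cross I^A I^B × i i → offspring phenotypes: 1/2 A, 1/2 B.
Rh cross +/+ × +/- → 1 Rh+.
Independent loci: P(type A, Rh-positive) = 1/2 × 1 = 1/2.

1/2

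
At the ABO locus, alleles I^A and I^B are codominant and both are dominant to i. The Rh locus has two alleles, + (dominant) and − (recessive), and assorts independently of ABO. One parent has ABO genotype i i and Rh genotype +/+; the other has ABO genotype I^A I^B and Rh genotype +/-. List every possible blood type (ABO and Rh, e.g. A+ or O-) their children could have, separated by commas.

A+, B+

Gametes from i i × I^A I^B give offspring ABO genotypes I^A i, I^B i, i.e. phenotypes A, B.
Rh cross +/+ × +/- → phenotypes Rh+.
Combining independently: A+, B+.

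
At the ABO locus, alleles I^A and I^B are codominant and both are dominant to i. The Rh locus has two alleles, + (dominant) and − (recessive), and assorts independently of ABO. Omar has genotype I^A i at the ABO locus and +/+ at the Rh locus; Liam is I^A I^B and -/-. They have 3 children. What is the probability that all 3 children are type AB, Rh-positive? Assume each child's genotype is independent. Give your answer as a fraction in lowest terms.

1/64

ABO cross I^A i × I^A I^B → 1/2 A, 1/4 B, 1/4 AB.
Rh cross +/+ × -/- → 1 Rh+; so P(type AB, Rh-positive) = 1/4 × 1 = 1/4 per child.
All 3 independent: (1/4)^3 = 1/64.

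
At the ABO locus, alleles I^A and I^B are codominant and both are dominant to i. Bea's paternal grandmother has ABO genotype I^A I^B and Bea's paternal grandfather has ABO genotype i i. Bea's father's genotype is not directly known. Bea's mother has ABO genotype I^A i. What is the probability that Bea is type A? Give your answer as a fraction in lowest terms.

Bea's father's ABO genotype from I^A I^B × i i: 1/2 I^A i, 1/2 I^B i.
Crossing each possibility with the mother I^A i and summing P(type A): 1/2·3/4 + 1/2·1/4 = 1/2.

1/2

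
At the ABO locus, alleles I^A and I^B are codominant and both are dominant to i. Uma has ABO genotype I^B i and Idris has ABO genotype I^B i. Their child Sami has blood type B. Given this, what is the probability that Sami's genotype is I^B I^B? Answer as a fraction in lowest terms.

Cross I^B i × I^B i → 1/4 I^B I^B, 1/2 I^B i, 1/4 i i.
Type-B genotypes among offspring: I^B I^B (1/4), I^B i (1/2); total 3/4.
P(I^B I^B | type B) = (1/4) / (3/4) = 1/3.

1/3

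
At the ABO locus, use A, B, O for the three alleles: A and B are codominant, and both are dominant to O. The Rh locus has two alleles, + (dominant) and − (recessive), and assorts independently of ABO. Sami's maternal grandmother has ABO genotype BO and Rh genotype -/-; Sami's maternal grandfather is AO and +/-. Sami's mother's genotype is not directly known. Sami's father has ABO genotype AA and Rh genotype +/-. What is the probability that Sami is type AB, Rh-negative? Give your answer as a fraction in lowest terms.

Sami's mother's ABO genotype from BO × AO: 1/4 AB, 1/4 AO, 1/4 BO, 1/4 OO.
Crossing each possibility with the father AA and summing P(type AB): 1/4·1/2 + 1/4·0 + 1/4·1/2 + 1/4·0 = 1/4.
Similarly for Rh via the mother's Rh distribution: P(Rh-) = 3/8.
Independent loci: 1/4 × 3/8 = 3/32.

3/32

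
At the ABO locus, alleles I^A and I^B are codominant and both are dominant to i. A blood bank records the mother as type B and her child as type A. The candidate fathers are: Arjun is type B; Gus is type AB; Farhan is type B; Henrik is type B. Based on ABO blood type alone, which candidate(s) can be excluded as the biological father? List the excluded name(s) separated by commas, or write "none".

Arjun, Farhan, Henrik

A candidate is excluded only if no genotype consistent with his phenotype could produce a type A child with a type B mother.
Arjun (type B): no genotype consistent with that phenotype can produce a type-A child with a type-B mother.
Farhan (type B): no genotype consistent with that phenotype can produce a type-A child with a type-B mother.
Henrik (type B): no genotype consistent with that phenotype can produce a type-A child with a type-B mother.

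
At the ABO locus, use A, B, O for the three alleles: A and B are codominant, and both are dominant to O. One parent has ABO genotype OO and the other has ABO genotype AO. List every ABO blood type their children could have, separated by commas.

Gametes from OO × AO give offspring ABO genotypes AO, OO, i.e. phenotypes O, A.

O, A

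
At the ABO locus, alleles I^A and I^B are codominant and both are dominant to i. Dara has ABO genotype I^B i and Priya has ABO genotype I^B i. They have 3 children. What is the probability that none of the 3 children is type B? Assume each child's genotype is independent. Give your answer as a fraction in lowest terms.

1/64

ABO cross I^B i × I^B i → 1/4 O, 3/4 B.
So P(type B) = 3/4 per child.
P(not type B) = 1/4 for one child; (1/4)^3 = 1/64.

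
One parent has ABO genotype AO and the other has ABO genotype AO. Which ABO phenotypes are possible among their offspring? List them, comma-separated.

Gametes from AO × AO give offspring ABO genotypes AA, AO, OO, i.e. phenotypes O, A.

O, A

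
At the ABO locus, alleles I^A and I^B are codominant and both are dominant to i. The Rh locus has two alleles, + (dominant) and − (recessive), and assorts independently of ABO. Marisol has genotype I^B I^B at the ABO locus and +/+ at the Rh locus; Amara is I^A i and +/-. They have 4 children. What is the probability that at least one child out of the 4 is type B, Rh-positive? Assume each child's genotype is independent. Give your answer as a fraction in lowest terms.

15/16

ABO cross I^B I^B × I^A i → 1/2 B, 1/2 AB.
Rh cross +/+ × +/- → 1 Rh+; so P(type B, Rh-positive) = 1/2 × 1 = 1/2 per child.
P(none) = (1/2)^4 = 1/16; P(at least one) = 1 − 1/16 = 15/16.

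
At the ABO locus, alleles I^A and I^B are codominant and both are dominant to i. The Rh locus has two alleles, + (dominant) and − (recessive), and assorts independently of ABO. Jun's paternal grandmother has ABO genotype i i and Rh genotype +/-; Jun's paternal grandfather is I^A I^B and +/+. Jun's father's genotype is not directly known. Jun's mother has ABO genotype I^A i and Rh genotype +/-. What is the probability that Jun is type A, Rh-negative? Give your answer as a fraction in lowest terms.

Jun's father's ABO genotype from i i × I^A I^B: 1/2 I^A i, 1/2 I^B i.
Crossing each possibility with the mother I^A i and summing P(type A): 1/2·3/4 + 1/2·1/4 = 1/2.
Similarly for Rh via the father's Rh distribution: P(Rh-) = 1/8.
Independent loci: 1/2 × 1/8 = 1/16.

1/16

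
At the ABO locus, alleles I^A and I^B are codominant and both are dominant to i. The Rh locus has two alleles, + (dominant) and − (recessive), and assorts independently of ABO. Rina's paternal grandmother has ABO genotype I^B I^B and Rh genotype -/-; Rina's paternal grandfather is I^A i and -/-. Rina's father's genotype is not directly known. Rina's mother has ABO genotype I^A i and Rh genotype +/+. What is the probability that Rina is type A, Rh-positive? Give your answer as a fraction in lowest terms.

Rina's father's ABO genotype from I^B I^B × I^A i: 1/2 I^A I^B, 1/2 I^B i.
Crossing each possibility with the mother I^A i and summing P(type A): 1/2·1/2 + 1/2·1/4 = 3/8.
Similarly for Rh via the father's Rh distribution: P(Rh+) = 1.
Independent loci: 3/8 × 1 = 3/8.

3/8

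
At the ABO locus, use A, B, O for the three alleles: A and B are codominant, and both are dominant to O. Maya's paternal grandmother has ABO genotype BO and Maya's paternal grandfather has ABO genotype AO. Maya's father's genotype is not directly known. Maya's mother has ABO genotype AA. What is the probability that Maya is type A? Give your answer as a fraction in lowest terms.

Maya's father's ABO genotype from BO × AO: 1/4 AB, 1/4 AO, 1/4 BO, 1/4 OO.
Crossing each possibility with the mother AA and summing P(type A): 1/4·1/2 + 1/4·1 + 1/4·1/2 + 1/4·1 = 3/4.

3/4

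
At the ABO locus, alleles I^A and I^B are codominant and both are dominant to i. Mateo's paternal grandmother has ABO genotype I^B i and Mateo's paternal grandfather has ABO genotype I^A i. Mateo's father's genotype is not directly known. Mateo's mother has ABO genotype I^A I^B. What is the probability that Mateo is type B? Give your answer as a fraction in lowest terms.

Mateo's father's ABO genotype from I^B i × I^A i: 1/4 I^A I^B, 1/4 I^A i, 1/4 I^B i, 1/4 i i.
Crossing each possibility with the mother I^A I^B and summing P(type B): 1/4·1/4 + 1/4·1/4 + 1/4·1/2 + 1/4·1/2 = 3/8.

3/8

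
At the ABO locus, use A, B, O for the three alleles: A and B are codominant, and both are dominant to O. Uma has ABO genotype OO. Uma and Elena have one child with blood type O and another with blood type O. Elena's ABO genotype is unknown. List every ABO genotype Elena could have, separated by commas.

For each candidate genotype of Elena, check whether crossing it with OO can produce every observed child phenotype.
  AA → possible child types {A} ✗
  AB → possible child types {A, B} ✗
  AO → possible child types {O, A} ✓
  BB → possible child types {B} ✗
  BO → possible child types {O, B} ✓
  OO → possible child types {O} ✓

AO, BO, OO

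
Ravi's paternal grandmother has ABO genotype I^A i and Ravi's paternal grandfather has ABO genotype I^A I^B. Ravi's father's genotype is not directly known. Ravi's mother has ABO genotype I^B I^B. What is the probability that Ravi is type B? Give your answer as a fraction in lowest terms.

1/2

Ravi's father's ABO genotype from I^A i × I^A I^B: 1/4 I^A I^A, 1/4 I^A I^B, 1/4 I^A i, 1/4 I^B i.
Crossing each possibility with the mother I^B I^B and summing P(type B): 1/4·0 + 1/4·1/2 + 1/4·1/2 + 1/4·1 = 1/2.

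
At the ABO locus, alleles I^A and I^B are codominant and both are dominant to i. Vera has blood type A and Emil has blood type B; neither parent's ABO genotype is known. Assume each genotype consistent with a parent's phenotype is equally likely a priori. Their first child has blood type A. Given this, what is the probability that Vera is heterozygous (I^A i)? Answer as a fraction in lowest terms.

Possible genotypes: Vera ∈ {I^A I^A, I^A i}; Emil ∈ {I^B I^B, I^B i}.
Weight each parental genotype pair by prior × P(type-A child):
  I^A I^A × I^B i: posterior weight 2/3.
  I^A i × I^B i: posterior weight 1/3.
Sum the posterior weight over pairs where Vera is I^A i: 1/3.

1/3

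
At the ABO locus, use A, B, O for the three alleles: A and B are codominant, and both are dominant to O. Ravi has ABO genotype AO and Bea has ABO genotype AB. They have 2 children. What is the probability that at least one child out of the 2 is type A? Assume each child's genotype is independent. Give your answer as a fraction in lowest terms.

ABO cross AO × AB → 1/2 A, 1/4 B, 1/4 AB.
So P(type A) = 1/2 per child.
P(none) = (1/2)^2 = 1/4; P(at least one) = 1 − 1/4 = 3/4.

3/4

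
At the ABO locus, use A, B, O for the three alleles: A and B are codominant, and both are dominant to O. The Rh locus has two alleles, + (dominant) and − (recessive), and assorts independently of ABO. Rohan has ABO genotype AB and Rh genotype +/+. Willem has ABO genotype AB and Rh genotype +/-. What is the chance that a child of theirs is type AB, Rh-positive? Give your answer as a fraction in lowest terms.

ABO cross AB × AB → offspring phenotypes: 1/4 A, 1/4 B, 1/2 AB.
Rh cross +/+ × +/- → 1 Rh+.
Independent loci: P(type AB, Rh-positive) = 1/2 × 1 = 1/2.

1/2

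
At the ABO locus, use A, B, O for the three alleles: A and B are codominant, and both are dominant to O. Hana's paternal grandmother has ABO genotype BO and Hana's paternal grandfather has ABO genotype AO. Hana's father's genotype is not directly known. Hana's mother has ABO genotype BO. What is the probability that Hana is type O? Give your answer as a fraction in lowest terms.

Hana's father's ABO genotype from BO × AO: 1/4 AB, 1/4 AO, 1/4 BO, 1/4 OO.
Crossing each possibility with the mother BO and summing P(type O): 1/4·0 + 1/4·1/4 + 1/4·1/4 + 1/4·1/2 = 1/4.

1/4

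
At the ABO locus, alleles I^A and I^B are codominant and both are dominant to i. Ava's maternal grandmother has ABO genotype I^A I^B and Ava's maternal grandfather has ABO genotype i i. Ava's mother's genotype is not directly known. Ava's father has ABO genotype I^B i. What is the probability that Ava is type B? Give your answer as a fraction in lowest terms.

Ava's mother's ABO genotype from I^A I^B × i i: 1/2 I^A i, 1/2 I^B i.
Crossing each possibility with the father I^B i and summing P(type B): 1/2·1/4 + 1/2·3/4 = 1/2.

1/2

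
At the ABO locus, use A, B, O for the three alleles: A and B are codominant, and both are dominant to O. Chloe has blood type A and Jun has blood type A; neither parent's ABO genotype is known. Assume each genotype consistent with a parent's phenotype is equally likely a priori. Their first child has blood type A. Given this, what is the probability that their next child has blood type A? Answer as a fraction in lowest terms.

19/20

Possible genotypes: Chloe ∈ {AA, AO}; Jun ∈ {AA, AO}.
Weight each parental genotype pair by prior × P(type-A child):
  AA × AA: posterior weight 4/15; P(next child type A) = 1.
  AA × AO: posterior weight 4/15; P(next child type A) = 1.
  AO × AA: posterior weight 4/15; P(next child type A) = 1.
  AO × AO: posterior weight 1/5; P(next child type A) = 3/4.
Weighted sum = 19/20.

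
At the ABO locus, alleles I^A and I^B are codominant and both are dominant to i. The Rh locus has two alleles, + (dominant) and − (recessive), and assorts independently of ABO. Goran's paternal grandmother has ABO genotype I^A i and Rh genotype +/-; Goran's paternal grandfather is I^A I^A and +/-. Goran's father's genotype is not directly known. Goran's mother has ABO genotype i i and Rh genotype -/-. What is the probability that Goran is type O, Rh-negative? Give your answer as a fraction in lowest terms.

Goran's father's ABO genotype from I^A i × I^A I^A: 1/2 I^A I^A, 1/2 I^A i.
Crossing each possibility with the mother i i and summing P(type O): 1/2·0 + 1/2·1/2 = 1/4.
Similarly for Rh via the father's Rh distribution: P(Rh-) = 1/2.
Independent loci: 1/4 × 1/2 = 1/8.

1/8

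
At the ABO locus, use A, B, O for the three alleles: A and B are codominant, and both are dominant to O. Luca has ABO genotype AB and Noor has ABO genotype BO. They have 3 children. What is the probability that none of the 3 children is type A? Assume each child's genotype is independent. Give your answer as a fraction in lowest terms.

27/64

ABO cross AB × BO → 1/4 A, 1/2 B, 1/4 AB.
So P(type A) = 1/4 per child.
P(not type A) = 3/4 for one child; (3/4)^3 = 27/64.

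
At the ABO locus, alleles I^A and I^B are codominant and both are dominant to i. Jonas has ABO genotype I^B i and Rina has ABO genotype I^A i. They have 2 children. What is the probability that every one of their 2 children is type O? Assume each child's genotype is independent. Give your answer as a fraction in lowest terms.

ABO cross I^B i × I^A i → 1/4 O, 1/4 A, 1/4 B, 1/4 AB.
So P(type O) = 1/4 per child.
All 2 independent: (1/4)^2 = 1/16.

1/16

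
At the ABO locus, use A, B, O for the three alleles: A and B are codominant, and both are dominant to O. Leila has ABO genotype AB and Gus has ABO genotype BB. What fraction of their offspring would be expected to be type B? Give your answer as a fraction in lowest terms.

ABO cross AB × BB → offspring phenotypes: 1/2 B, 1/2 AB.
So P(type B) = 1/2.

1/2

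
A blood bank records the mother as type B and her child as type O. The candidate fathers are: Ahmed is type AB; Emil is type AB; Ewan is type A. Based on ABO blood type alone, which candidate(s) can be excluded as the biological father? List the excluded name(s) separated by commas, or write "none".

Ahmed, Emil

A candidate is excluded only if no genotype consistent with his phenotype could produce a type O child with a type B mother.
Ahmed (type AB): no genotype consistent with that phenotype can produce a type-O child with a type-B mother.
Emil (type AB): no genotype consistent with that phenotype can produce a type-O child with a type-B mother.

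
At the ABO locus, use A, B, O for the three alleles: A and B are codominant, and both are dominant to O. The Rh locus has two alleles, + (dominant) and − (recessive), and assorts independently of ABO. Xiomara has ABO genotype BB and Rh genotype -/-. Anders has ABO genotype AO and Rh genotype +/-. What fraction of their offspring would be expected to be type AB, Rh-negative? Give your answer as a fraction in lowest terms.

1/4

ABO cross BB × AO → offspring phenotypes: 1/2 B, 1/2 AB.
Rh cross -/- × +/- → 1/2 Rh+, 1/2 Rh-.
Independent loci: P(type AB, Rh-negative) = 1/2 × 1/2 = 1/4.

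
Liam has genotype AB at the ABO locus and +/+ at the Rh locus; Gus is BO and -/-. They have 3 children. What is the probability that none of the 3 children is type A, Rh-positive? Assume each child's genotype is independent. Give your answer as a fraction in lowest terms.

ABO cross AB × BO → 1/4 A, 1/2 B, 1/4 AB.
Rh cross +/+ × -/- → 1 Rh+; so P(type A, Rh-positive) = 1/4 × 1 = 1/4 per child.
P(not type A, Rh-positive) = 3/4 for one child; (3/4)^3 = 27/64.

27/64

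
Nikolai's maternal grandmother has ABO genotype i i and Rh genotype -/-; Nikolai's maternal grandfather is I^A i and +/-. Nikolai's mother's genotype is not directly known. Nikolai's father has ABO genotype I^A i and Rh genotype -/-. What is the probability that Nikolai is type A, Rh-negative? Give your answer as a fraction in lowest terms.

Nikolai's mother's ABO genotype from i i × I^A i: 1/2 I^A i, 1/2 i i.
Crossing each possibility with the father I^A i and summing P(type A): 1/2·3/4 + 1/2·1/2 = 5/8.
Similarly for Rh via the mother's Rh distribution: P(Rh-) = 3/4.
Independent loci: 5/8 × 3/4 = 15/32.

15/32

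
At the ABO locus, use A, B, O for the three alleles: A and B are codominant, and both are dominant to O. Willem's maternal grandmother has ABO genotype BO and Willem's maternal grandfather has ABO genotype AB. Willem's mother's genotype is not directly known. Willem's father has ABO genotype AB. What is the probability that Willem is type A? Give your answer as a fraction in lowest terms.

1/4

Willem's mother's ABO genotype from BO × AB: 1/4 AB, 1/4 AO, 1/4 BB, 1/4 BO.
Crossing each possibility with the father AB and summing P(type A): 1/4·1/4 + 1/4·1/2 + 1/4·0 + 1/4·1/4 = 1/4.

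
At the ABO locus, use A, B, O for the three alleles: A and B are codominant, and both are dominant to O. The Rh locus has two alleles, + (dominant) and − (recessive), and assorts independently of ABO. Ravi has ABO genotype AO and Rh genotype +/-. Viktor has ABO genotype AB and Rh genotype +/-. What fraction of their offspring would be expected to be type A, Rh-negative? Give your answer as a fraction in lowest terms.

ABO cross AO × AB → offspring phenotypes: 1/2 A, 1/4 B, 1/4 AB.
Rh cross +/- × +/- → 3/4 Rh+, 1/4 Rh-.
Independent loci: P(type A, Rh-negative) = 1/2 × 1/4 = 1/8.

1/8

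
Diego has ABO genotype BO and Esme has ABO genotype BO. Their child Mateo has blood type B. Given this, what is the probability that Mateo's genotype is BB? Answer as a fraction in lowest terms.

Cross BO × BO → 1/4 BB, 1/2 BO, 1/4 OO.
Type-B genotypes among offspring: BB (1/4), BO (1/2); total 3/4.
P(BB | type B) = (1/4) / (3/4) = 1/3.

1/3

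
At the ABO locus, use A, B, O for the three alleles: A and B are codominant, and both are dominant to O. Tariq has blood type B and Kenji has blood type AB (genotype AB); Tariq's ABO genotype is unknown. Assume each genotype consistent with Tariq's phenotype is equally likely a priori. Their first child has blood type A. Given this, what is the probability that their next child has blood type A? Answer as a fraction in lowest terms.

1/4

Possible genotypes: Tariq ∈ {BB, BO}; Kenji ∈ {AB}.
Weight each parental genotype pair by prior × P(type-A child):
  BO × AB: posterior weight 1; P(next child type A) = 1/4.
Weighted sum = 1/4.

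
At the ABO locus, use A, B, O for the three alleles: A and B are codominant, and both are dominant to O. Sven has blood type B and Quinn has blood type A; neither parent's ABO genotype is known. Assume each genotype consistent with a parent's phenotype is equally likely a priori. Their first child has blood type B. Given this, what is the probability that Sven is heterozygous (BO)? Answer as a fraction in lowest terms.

Possible genotypes: Sven ∈ {BB, BO}; Quinn ∈ {AA, AO}.
Weight each parental genotype pair by prior × P(type-B child):
  BB × AO: posterior weight 2/3.
  BO × AO: posterior weight 1/3.
Sum the posterior weight over pairs where Sven is BO: 1/3.

1/3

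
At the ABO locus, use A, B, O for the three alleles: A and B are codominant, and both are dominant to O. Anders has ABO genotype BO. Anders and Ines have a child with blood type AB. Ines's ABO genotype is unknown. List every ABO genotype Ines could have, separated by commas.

AA, AB, AO

For each candidate genotype of Ines, check whether crossing it with BO can produce every observed child phenotype.
  AA → possible child types {A, AB} ✓
  AB → possible child types {A, B, AB} ✓
  AO → possible child types {O, A, B, AB} ✓
  BB → possible child types {B} ✗
  BO → possible child types {O, B} ✗
  OO → possible child types {O, B} ✗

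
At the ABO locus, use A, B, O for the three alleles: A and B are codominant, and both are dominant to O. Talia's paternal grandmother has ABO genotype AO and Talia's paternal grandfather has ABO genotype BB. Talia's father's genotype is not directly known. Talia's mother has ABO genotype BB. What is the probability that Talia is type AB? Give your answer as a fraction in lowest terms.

1/4

Talia's father's ABO genotype from AO × BB: 1/2 AB, 1/2 BO.
Crossing each possibility with the mother BB and summing P(type AB): 1/2·1/2 + 1/2·0 = 1/4.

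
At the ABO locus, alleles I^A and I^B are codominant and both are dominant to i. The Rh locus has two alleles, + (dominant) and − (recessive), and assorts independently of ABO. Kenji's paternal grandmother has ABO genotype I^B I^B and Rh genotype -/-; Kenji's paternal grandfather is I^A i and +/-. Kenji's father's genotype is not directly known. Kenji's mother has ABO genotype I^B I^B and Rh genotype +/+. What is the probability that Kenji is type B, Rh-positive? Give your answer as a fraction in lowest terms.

3/4

Kenji's father's ABO genotype from I^B I^B × I^A i: 1/2 I^A I^B, 1/2 I^B i.
Crossing each possibility with the mother I^B I^B and summing P(type B): 1/2·1/2 + 1/2·1 = 3/4.
Similarly for Rh via the father's Rh distribution: P(Rh+) = 1.
Independent loci: 3/4 × 1 = 3/4.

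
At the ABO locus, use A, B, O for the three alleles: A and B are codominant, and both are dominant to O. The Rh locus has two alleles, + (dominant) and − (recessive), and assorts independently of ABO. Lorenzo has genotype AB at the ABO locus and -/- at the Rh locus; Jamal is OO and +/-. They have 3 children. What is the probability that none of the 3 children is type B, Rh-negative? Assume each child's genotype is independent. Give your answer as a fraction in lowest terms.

27/64

ABO cross AB × OO → 1/2 A, 1/2 B.
Rh cross -/- × +/- → 1/2 Rh+, 1/2 Rh-; so P(type B, Rh-negative) = 1/2 × 1/2 = 1/4 per child.
P(not type B, Rh-negative) = 3/4 for one child; (3/4)^3 = 27/64.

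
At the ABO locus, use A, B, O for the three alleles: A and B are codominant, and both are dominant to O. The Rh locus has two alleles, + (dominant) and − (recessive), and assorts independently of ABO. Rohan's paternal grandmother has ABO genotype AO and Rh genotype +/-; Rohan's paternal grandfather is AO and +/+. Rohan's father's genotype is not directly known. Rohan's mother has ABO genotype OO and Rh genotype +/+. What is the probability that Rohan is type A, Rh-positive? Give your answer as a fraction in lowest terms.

1/2

Rohan's father's ABO genotype from AO × AO: 1/4 AA, 1/2 AO, 1/4 OO.
Crossing each possibility with the mother OO and summing P(type A): 1/4·1 + 1/2·1/2 + 1/4·0 = 1/2.
Similarly for Rh via the father's Rh distribution: P(Rh+) = 1.
Independent loci: 1/2 × 1 = 1/2.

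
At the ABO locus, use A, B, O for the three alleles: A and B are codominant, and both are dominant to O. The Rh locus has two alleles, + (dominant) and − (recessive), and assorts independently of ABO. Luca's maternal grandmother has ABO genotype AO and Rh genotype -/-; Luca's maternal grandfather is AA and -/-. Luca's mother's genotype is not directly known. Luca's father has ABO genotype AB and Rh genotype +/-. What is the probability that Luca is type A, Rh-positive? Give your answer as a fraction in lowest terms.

Luca's mother's ABO genotype from AO × AA: 1/2 AA, 1/2 AO.
Crossing each possibility with the father AB and summing P(type A): 1/2·1/2 + 1/2·1/2 = 1/2.
Similarly for Rh via the mother's Rh distribution: P(Rh+) = 1/2.
Independent loci: 1/2 × 1/2 = 1/4.

1/4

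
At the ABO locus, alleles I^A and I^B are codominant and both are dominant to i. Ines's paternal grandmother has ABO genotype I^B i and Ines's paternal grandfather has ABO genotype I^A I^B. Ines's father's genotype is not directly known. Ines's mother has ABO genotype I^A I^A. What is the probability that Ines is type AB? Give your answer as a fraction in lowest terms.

1/2

Ines's father's ABO genotype from I^B i × I^A I^B: 1/4 I^A I^B, 1/4 I^A i, 1/4 I^B I^B, 1/4 I^B i.
Crossing each possibility with the mother I^A I^A and summing P(type AB): 1/4·1/2 + 1/4·0 + 1/4·1 + 1/4·1/2 = 1/2.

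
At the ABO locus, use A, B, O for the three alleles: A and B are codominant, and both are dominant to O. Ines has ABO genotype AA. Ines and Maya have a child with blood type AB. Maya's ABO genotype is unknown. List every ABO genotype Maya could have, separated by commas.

AB, BB, BO

For each candidate genotype of Maya, check whether crossing it with AA can produce every observed child phenotype.
  AA → possible child types {A} ✗
  AB → possible child types {A, AB} ✓
  AO → possible child types {A} ✗
  BB → possible child types {AB} ✓
  BO → possible child types {A, AB} ✓
  OO → possible child types {A} ✗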